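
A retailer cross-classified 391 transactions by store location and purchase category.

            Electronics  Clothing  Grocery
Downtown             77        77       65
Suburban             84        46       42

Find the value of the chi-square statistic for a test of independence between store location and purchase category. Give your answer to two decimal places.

7.52

Row totals: 219, 172. Column totals: 161, 123, 107. Grand total N = 391.
Expected counts (row total × column total / N):
  Downtown, Electronics: 219×161/391 = 90.176
  Downtown, Clothing: 219×123/391 = 68.893
  Downtown, Grocery: 219×107/391 = 59.931
  Suburban, Electronics: 172×161/391 = 70.824
  Suburban, Clothing: 172×123/391 = 54.107
  Suburban, Grocery: 172×107/391 = 47.069
Contributions (O − E)²/E:
  (77 − 90.176)²/90.176 = 1.9252
  (77 − 68.893)²/68.893 = 0.9540
  (65 − 59.931)²/59.931 = 0.4287
  (84 − 70.824)²/70.824 = 2.4512
  (46 − 54.107)²/54.107 = 1.2147
  (42 − 47.069)²/47.069 = 0.5459
χ² = 1.9252 + 0.9540 + 0.4287 + 2.4512 + 1.2147 + 0.5459 = 7.52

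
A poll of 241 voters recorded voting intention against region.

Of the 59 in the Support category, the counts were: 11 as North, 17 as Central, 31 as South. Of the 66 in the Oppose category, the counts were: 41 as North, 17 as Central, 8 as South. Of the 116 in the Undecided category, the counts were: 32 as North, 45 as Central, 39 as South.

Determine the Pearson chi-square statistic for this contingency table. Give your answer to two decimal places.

Row totals: 59, 66, 116. Column totals: 84, 79, 78. Grand total N = 241.
Expected counts (row total × column total / N):
  Support, North: 59×84/241 = 20.564
  Support, Central: 59×79/241 = 19.340
  Support, South: 59×78/241 = 19.095
  Oppose, North: 66×84/241 = 23.004
  Oppose, Central: 66×79/241 = 21.635
  Oppose, South: 66×78/241 = 21.361
  Undecided, North: 116×84/241 = 40.432
  Undecided, Central: 116×79/241 = 38.025
  Undecided, South: 116×78/241 = 37.544
Contributions (O − E)²/E:
  (11 − 20.564)²/20.564 = 4.4481
  (17 − 19.340)²/19.340 = 0.2831
  (31 − 19.095)²/19.095 = 7.4223
  (41 − 23.004)²/23.004 = 14.0782
  (17 − 21.635)²/21.635 = 0.9930
  (8 − 21.361)²/21.361 = 8.3571
  (32 − 40.432)²/40.432 = 1.7585
  (45 − 38.025)²/38.025 = 1.2794
  (39 − 37.544)²/37.544 = 0.0565
χ² = 4.4481 + 0.2831 + 7.4223 + 14.0782 + 0.9930 + 8.3571 + 1.7585 + 1.2794 + 0.0565 = 38.68

38.68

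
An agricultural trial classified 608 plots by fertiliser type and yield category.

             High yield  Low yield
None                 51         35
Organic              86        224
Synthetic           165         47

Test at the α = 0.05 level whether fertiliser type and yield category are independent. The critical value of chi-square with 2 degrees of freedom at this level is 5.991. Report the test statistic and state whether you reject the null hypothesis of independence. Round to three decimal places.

Row totals: 86, 310, 212. Column totals: 302, 306. Grand total N = 608.
Expected counts (row total × column total / N):
  None, High yield: 86×302/608 = 42.7171
  None, Low yield: 86×306/608 = 43.2829
  Organic, High yield: 310×302/608 = 153.9803
  Organic, Low yield: 310×306/608 = 156.0197
  Synthetic, High yield: 212×302/608 = 105.3026
  Synthetic, Low yield: 212×306/608 = 106.6974
Contributions (O − E)²/E:
  (51 − 42.7171)²/42.7171 = 1.6061
  (35 − 43.2829)²/43.2829 = 1.5851
  (86 − 153.9803)²/153.9803 = 30.0124
  (224 − 156.0197)²/156.0197 = 29.6201
  (165 − 105.3026)²/105.3026 = 33.8432
  (47 − 106.6974)²/106.6974 = 33.4008
χ² = 1.6061 + 1.5851 + 30.0124 + 29.6201 + 33.8432 + 33.4008 = 130.068
df = (3−1)(2−1) = 2. Since 130.068 > 5.991, reject the null hypothesis of independence at α = 0.05.

130.068; reject H₀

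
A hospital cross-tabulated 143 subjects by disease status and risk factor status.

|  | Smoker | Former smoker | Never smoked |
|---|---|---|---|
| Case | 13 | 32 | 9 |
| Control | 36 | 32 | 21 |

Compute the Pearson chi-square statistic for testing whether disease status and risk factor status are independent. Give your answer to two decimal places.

7.48

Row totals: 54, 89. Column totals: 49, 64, 30. Grand total N = 143.
Expected counts (row total × column total / N):
  Case, Smoker: 54×49/143 = 18.503
  Case, Former smoker: 54×64/143 = 24.168
  Case, Never smoked: 54×30/143 = 11.329
  Control, Smoker: 89×49/143 = 30.497
  Control, Former smoker: 89×64/143 = 39.832
  Control, Never smoked: 89×30/143 = 18.671
Contributions (O − E)²/E:
  (13 − 18.503)²/18.503 = 1.6367
  (32 − 24.168)²/24.168 = 2.5381
  (9 − 11.329)²/11.329 = 0.4788
  (36 − 30.497)²/30.497 = 0.9930
  (32 − 39.832)²/39.832 = 1.5400
  (21 − 18.671)²/18.671 = 0.2905
χ² = 1.6367 + 2.5381 + 0.4788 + 0.9930 + 1.5400 + 0.2905 = 7.48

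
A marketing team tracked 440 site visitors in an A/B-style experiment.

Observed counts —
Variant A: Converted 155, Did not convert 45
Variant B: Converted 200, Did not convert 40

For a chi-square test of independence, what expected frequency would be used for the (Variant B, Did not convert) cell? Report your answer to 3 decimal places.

46.364

Row total (Variant B) = 240; column total (Did not convert) = 85; grand total N = 440.
Expected count = (row total × column total) / N = 240 × 85 / 440 = 46.364.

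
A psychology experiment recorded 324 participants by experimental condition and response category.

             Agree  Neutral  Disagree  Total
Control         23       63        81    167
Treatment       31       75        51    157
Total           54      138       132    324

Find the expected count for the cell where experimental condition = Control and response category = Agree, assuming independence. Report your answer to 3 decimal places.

27.833

Row total (Control) = 167; column total (Agree) = 54; grand total N = 324.
Expected count = (row total × column total) / N = 167 × 54 / 324 = 27.833.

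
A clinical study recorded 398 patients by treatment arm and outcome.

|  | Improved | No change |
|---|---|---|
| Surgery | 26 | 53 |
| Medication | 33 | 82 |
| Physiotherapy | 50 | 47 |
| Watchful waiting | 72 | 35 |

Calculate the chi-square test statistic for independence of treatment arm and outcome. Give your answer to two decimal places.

40.06

Row totals: 79, 115, 97, 107. Column totals: 181, 217. Grand total N = 398.
Expected counts (row total × column total / N):
  Surgery, Improved: 79×181/398 = 35.927
  Surgery, No change: 79×217/398 = 43.073
  Medication, Improved: 115×181/398 = 52.299
  Medication, No change: 115×217/398 = 62.701
  Physiotherapy, Improved: 97×181/398 = 44.113
  Physiotherapy, No change: 97×217/398 = 52.887
  Watchful waiting, Improved: 107×181/398 = 48.661
  Watchful waiting, No change: 107×217/398 = 58.339
Contributions (O − E)²/E:
  (26 − 35.927)²/35.927 = 2.7429
  (53 − 43.073)²/43.073 = 2.2879
  (33 − 52.299)²/52.299 = 7.1216
  (82 − 62.701)²/62.701 = 5.9401
  (50 − 44.113)²/44.113 = 0.7856
  (47 − 52.887)²/52.887 = 0.6553
  (72 − 48.661)²/48.661 = 11.1940
  (35 − 58.339)²/58.339 = 9.3370
χ² = 2.7429 + 2.2879 + 7.1216 + 5.9401 + 0.7856 + 0.6553 + 11.1940 + 9.3370 = 40.06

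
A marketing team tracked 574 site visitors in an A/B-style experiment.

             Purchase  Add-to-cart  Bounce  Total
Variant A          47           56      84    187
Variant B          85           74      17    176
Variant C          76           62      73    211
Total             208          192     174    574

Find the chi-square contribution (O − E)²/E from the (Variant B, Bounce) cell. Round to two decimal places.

Row total (Variant B) = 176; column total (Bounce) = 174; N = 574.
Expected count E = 176 × 174 / 574 = 53.352.
Contribution = (O − E)²/E = (17 − 53.352)² / 53.352 = 24.77.

24.77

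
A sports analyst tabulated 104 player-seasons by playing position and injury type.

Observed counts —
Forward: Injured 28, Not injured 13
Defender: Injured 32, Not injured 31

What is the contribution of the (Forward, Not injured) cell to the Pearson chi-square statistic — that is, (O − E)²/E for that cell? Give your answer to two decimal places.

1.09

Row total (Forward) = 41; column total (Not injured) = 44; N = 104.
Expected count E = 41 × 44 / 104 = 17.346.
Contribution = (O − E)²/E = (13 − 17.346)² / 17.346 = 1.09.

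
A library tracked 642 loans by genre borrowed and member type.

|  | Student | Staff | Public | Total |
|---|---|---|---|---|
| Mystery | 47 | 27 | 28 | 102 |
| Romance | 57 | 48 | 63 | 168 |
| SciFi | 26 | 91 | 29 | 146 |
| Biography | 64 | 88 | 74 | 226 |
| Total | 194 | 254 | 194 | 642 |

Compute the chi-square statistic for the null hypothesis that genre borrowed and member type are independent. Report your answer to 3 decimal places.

Grand total N = 642.
Expected counts (row total × column total / N):
  Mystery, Student: 102×194/642 = 30.8224
  Mystery, Staff: 102×254/642 = 40.3551
  Mystery, Public: 102×194/642 = 30.8224
  Romance, Student: 168×194/642 = 50.7664
  Romance, Staff: 168×254/642 = 66.4673
  Romance, Public: 168×194/642 = 50.7664
  SciFi, Student: 146×194/642 = 44.1184
  SciFi, Staff: 146×254/642 = 57.7632
  SciFi, Public: 146×194/642 = 44.1184
  Biography, Student: 226×194/642 = 68.2928
  Biography, Staff: 226×254/642 = 89.4143
  Biography, Public: 226×194/642 = 68.2928
Contributions (O − E)²/E:
  (47 − 30.8224)²/30.8224 = 8.4911
  (27 − 40.3551)²/40.3551 = 4.4197
  (28 − 30.8224)²/30.8224 = 0.2584
  (57 − 50.7664)²/50.7664 = 0.7654
  (48 − 66.4673)²/66.4673 = 5.1310
  (63 − 50.7664)²/50.7664 = 2.9480
  (26 − 44.1184)²/44.1184 = 7.4408
  (91 − 57.7632)²/57.7632 = 19.1244
  (29 − 44.1184)²/44.1184 = 5.1807
  (64 − 68.2928)²/68.2928 = 0.2698
  (88 − 89.4143)²/89.4143 = 0.0224
  (74 − 68.2928)²/68.2928 = 0.4769
χ² = 8.4911 + 4.4197 + 0.2584 + 0.7654 + 5.1310 + 2.9480 + 7.4408 + 19.1244 + 5.1807 + 0.2698 + 0.0224 + 0.4769 = 54.529

54.529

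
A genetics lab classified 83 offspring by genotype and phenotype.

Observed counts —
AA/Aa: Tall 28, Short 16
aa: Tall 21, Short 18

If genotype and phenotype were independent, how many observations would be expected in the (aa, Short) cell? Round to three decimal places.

Row total (aa) = 39; column total (Short) = 34; grand total N = 83.
Expected count = (row total × column total) / N = 39 × 34 / 83 = 15.976.

15.976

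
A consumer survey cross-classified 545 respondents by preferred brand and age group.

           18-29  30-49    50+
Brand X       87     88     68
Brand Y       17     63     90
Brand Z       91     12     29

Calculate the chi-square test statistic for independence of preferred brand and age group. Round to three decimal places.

123.297

Row totals: 243, 170, 132. Column totals: 195, 163, 187. Grand total N = 545.
Expected counts (row total × column total / N):
  Brand X, 18-29: 243×195/545 = 86.9450
  Brand X, 30-49: 243×163/545 = 72.6771
  Brand X, 50+: 243×187/545 = 83.3780
  Brand Y, 18-29: 170×195/545 = 60.8257
  Brand Y, 30-49: 170×163/545 = 50.8440
  Brand Y, 50+: 170×187/545 = 58.3303
  Brand Z, 18-29: 132×195/545 = 47.2294
  Brand Z, 30-49: 132×163/545 = 39.4789
  Brand Z, 50+: 132×187/545 = 45.2917
Contributions (O − E)²/E:
  (87 − 86.9450)²/86.9450 = 0.0000
  (88 − 72.6771)²/72.6771 = 3.2306
  (68 − 83.3780)²/83.3780 = 2.8363
  (17 − 60.8257)²/60.8257 = 31.5770
  (63 − 50.8440)²/50.8440 = 2.9063
  (90 − 58.3303)²/58.3303 = 17.1947
  (91 − 47.2294)²/47.2294 = 40.5651
  (12 − 39.4789)²/39.4789 = 19.1264
  (29 − 45.2917)²/45.2917 = 5.8602
χ² = 0.0000 + 3.2306 + 2.8363 + 31.5770 + 2.9063 + 17.1947 + 40.5651 + 19.1264 + 5.8602 = 123.297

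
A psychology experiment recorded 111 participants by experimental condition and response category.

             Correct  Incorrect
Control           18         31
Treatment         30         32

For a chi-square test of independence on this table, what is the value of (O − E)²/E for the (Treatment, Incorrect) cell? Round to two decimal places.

Row total (Treatment) = 62; column total (Incorrect) = 63; N = 111.
Expected count E = 62 × 63 / 111 = 35.189.
Contribution = (O − E)²/E = (32 − 35.189)² / 35.189 = 0.29.

0.29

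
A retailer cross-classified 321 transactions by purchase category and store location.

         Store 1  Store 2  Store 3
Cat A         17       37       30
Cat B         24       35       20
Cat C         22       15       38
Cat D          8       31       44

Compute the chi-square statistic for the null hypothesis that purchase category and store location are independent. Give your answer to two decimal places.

28.27

Row totals: 84, 79, 75, 83. Column totals: 71, 118, 132. Grand total N = 321.
Expected counts (row total × column total / N):
  Cat A, Store 1: 84×71/321 = 18.5794
  Cat A, Store 2: 84×118/321 = 30.8785
  Cat A, Store 3: 84×132/321 = 34.5421
  Cat B, Store 1: 79×71/321 = 17.4735
  Cat B, Store 2: 79×118/321 = 29.0405
  Cat B, Store 3: 79×132/321 = 32.4860
  Cat C, Store 1: 75×71/321 = 16.5888
  Cat C, Store 2: 75×118/321 = 27.5701
  Cat C, Store 3: 75×132/321 = 30.8411
  Cat D, Store 1: 83×71/321 = 18.3583
  Cat D, Store 2: 83×118/321 = 30.5109
  Cat D, Store 3: 83×132/321 = 34.1308
Contributions (O − E)²/E:
  (17 − 18.5794)²/18.5794 = 0.1343
  (37 − 30.8785)²/30.8785 = 1.2136
  (30 − 34.5421)²/34.5421 = 0.5973
  (24 − 17.4735)²/17.4735 = 2.4377
  (35 − 29.0405)²/29.0405 = 1.2230
  (20 − 32.4860)²/32.4860 = 4.7990
  (22 − 16.5888)²/16.5888 = 1.7651
  (15 − 27.5701)²/27.5701 = 5.7311
  (38 − 30.8411)²/30.8411 = 1.6617
  (8 − 18.3583)²/18.3583 = 5.8445
  (31 − 30.5109)²/30.5109 = 0.0078
  (44 − 34.1308)²/34.1308 = 2.8538
χ² = 0.1343 + 1.2136 + 0.5973 + 2.4377 + 1.2230 + 4.7990 + 1.7651 + 5.7311 + 1.6617 + 5.8445 + 0.0078 + 2.8538 = 28.27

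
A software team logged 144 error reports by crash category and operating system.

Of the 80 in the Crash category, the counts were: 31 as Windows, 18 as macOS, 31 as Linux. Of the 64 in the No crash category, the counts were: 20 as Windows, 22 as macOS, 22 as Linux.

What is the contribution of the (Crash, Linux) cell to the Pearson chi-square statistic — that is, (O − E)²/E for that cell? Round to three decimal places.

0.082

Row total (Crash) = 80; column total (Linux) = 53; N = 144.
Expected count E = 80 × 53 / 144 = 29.4444.
Contribution = (O − E)²/E = (31 − 29.4444)² / 29.4444 = 0.082.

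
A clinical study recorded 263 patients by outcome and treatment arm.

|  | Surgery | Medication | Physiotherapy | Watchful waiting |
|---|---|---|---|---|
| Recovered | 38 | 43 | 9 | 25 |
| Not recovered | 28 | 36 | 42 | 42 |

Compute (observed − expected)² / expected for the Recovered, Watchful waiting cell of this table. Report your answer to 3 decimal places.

0.630

Row total (Recovered) = 115; column total (Watchful waiting) = 67; N = 263.
Expected count E = 115 × 67 / 263 = 29.2966.
Contribution = (O − E)²/E = (25 − 29.2966)² / 29.2966 = 0.630.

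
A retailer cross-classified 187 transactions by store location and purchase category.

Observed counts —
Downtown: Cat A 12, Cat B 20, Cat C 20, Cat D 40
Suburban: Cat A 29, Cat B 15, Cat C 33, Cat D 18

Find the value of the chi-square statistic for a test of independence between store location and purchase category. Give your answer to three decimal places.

19.253

Row totals: 92, 95. Column totals: 41, 35, 53, 58. Grand total N = 187.
Expected counts (row total × column total / N):
  Downtown, Cat A: 92×41/187 = 20.17112
  Downtown, Cat B: 92×35/187 = 17.21925
  Downtown, Cat C: 92×53/187 = 26.07487
  Downtown, Cat D: 92×58/187 = 28.53476
  Suburban, Cat A: 95×41/187 = 20.82888
  Suburban, Cat B: 95×35/187 = 17.78075
  Suburban, Cat C: 95×53/187 = 26.92513
  Suburban, Cat D: 95×58/187 = 29.46524
Contributions (O − E)²/E:
  (12 − 20.17112)²/20.17112 = 3.3100
  (20 − 17.21925)²/17.21925 = 0.4491
  (20 − 26.07487)²/26.07487 = 1.4153
  (40 − 28.53476)²/28.53476 = 4.6067
  (29 − 20.82888)²/20.82888 = 3.2055
  (15 − 17.78075)²/17.78075 = 0.4349
  (33 − 26.92513)²/26.92513 = 1.3706
  (18 − 29.46524)²/29.46524 = 4.4612
χ² = 3.3100 + 0.4491 + 1.4153 + 4.6067 + 3.2055 + 0.4349 + 1.3706 + 4.4612 = 19.253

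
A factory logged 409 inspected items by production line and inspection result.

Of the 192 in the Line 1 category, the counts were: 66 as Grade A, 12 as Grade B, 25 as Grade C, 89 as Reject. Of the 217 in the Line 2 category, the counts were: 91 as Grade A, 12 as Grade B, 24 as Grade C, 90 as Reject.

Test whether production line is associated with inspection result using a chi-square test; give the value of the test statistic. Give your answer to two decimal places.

Row totals: 192, 217. Column totals: 157, 24, 49, 179. Grand total N = 409.
Expected counts (row total × column total / N):
  Line 1, Grade A: 192×157/409 = 73.702
  Line 1, Grade B: 192×24/409 = 11.267
  Line 1, Grade C: 192×49/409 = 23.002
  Line 1, Reject: 192×179/409 = 84.029
  Line 2, Grade A: 217×157/409 = 83.298
  Line 2, Grade B: 217×24/409 = 12.733
  Line 2, Grade C: 217×49/409 = 25.998
  Line 2, Reject: 217×179/409 = 94.971
Contributions (O − E)²/E:
  (66 − 73.702)²/73.702 = 0.8049
  (12 − 11.267)²/11.267 = 0.0477
  (25 − 23.002)²/23.002 = 0.1736
  (89 − 84.029)²/84.029 = 0.2941
  (91 − 83.298)²/83.298 = 0.7122
  (12 − 12.733)²/12.733 = 0.0422
  (24 − 25.998)²/25.998 = 0.1536
  (90 − 94.971)²/94.971 = 0.2602
χ² = 0.8049 + 0.0477 + 0.1736 + 0.2941 + 0.7122 + 0.0422 + 0.1536 + 0.2602 = 2.49

2.49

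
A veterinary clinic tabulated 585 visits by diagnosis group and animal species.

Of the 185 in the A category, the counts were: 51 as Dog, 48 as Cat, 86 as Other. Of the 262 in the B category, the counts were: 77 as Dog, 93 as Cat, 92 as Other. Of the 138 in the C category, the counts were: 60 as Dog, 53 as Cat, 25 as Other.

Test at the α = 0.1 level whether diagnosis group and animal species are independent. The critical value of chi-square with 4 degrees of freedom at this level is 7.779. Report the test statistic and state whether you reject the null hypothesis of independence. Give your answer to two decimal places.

30.18; reject H₀

Row totals: 185, 262, 138. Column totals: 188, 194, 203. Grand total N = 585.
Expected counts (row total × column total / N):
  A, Dog: 185×188/585 = 59.4530
  A, Cat: 185×194/585 = 61.3504
  A, Other: 185×203/585 = 64.1966
  B, Dog: 262×188/585 = 84.1983
  B, Cat: 262×194/585 = 86.8855
  B, Other: 262×203/585 = 90.9162
  C, Dog: 138×188/585 = 44.3487
  C, Cat: 138×194/585 = 45.7641
  C, Other: 138×203/585 = 47.8872
Contributions (O − E)²/E:
  (51 − 59.4530)²/59.4530 = 1.2018
  (48 − 61.3504)²/61.3504 = 2.9052
  (86 − 64.1966)²/64.1966 = 7.4052
  (77 − 84.1983)²/84.1983 = 0.6154
  (93 − 86.8855)²/86.8855 = 0.4303
  (92 − 90.9162)²/90.9162 = 0.0129
  (60 − 44.3487)²/44.3487 = 5.5236
  (53 − 45.7641)²/45.7641 = 1.1441
  (25 − 47.8872)²/47.8872 = 10.9387
χ² = 1.2018 + 2.9052 + 7.4052 + 0.6154 + 0.4303 + 0.0129 + 5.5236 + 1.1441 + 10.9387 = 30.18
df = (3−1)(3−1) = 4. Since 30.18 > 7.779, reject the null hypothesis of independence at α = 0.1.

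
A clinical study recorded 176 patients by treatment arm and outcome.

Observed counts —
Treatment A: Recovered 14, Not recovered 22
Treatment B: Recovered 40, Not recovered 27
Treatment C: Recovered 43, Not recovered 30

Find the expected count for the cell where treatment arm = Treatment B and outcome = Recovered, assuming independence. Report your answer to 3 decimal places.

Row total (Treatment B) = 67; column total (Recovered) = 97; grand total N = 176.
Expected count = (row total × column total) / N = 67 × 97 / 176 = 36.926.

36.926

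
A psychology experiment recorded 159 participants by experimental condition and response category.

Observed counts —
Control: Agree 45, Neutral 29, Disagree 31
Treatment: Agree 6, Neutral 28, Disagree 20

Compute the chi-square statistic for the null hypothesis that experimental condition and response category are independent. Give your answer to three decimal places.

17.673

Row totals: 105, 54. Column totals: 51, 57, 51. Grand total N = 159.
Expected counts (row total × column total / N):
  Control, Agree: 105×51/159 = 33.6792
  Control, Neutral: 105×57/159 = 37.6415
  Control, Disagree: 105×51/159 = 33.6792
  Treatment, Agree: 54×51/159 = 17.3208
  Treatment, Neutral: 54×57/159 = 19.3585
  Treatment, Disagree: 54×51/159 = 17.3208
Contributions (O − E)²/E:
  (45 − 33.6792)²/33.6792 = 3.8053
  (29 − 37.6415)²/37.6415 = 1.9839
  (31 − 33.6792)²/33.6792 = 0.2131
  (6 − 17.3208)²/17.3208 = 7.3992
  (28 − 19.3585)²/19.3585 = 3.8575
  (20 − 17.3208)²/17.3208 = 0.4144
χ² = 3.8053 + 1.9839 + 0.2131 + 7.3992 + 3.8575 + 0.4144 = 17.673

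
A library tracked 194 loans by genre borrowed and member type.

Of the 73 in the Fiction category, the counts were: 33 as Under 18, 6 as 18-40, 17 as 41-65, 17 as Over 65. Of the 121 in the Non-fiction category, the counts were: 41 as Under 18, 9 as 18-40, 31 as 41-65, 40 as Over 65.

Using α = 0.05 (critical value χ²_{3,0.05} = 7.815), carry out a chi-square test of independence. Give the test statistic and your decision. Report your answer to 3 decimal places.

Row totals: 73, 121. Column totals: 74, 15, 48, 57. Grand total N = 194.
Expected counts (row total × column total / N):
  Fiction, Under 18: 73×74/194 = 27.8454
  Fiction, 18-40: 73×15/194 = 5.6443
  Fiction, 41-65: 73×48/194 = 18.0619
  Fiction, Over 65: 73×57/194 = 21.4485
  Non-fiction, Under 18: 121×74/194 = 46.1546
  Non-fiction, 18-40: 121×15/194 = 9.3557
  Non-fiction, 41-65: 121×48/194 = 29.9381
  Non-fiction, Over 65: 121×57/194 = 35.5515
Contributions (O − E)²/E:
  (33 − 27.8454)²/27.8454 = 0.9542
  (6 − 5.6443)²/5.6443 = 0.0224
  (17 − 18.0619)²/18.0619 = 0.0624
  (17 − 21.4485)²/21.4485 = 0.9226
  (41 − 46.1546)²/46.1546 = 0.5757
  (9 − 9.3557)²/9.3557 = 0.0135
  (31 − 29.9381)²/29.9381 = 0.0377
  (40 − 35.5515)²/35.5515 = 0.5566
χ² = 0.9542 + 0.0224 + 0.0624 + 0.9226 + 0.5757 + 0.0135 + 0.0377 + 0.5566 = 3.145
df = (2−1)(4−1) = 3. Since 3.145 < 7.815, fail to reject the null hypothesis of independence at α = 0.05.

3.145; fail to reject H₀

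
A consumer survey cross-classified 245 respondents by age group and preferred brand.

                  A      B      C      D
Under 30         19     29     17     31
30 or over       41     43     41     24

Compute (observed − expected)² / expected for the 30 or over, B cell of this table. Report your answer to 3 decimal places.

Row total (30 or over) = 149; column total (B) = 72; N = 245.
Expected count E = 149 × 72 / 245 = 43.7878.
Contribution = (O − E)²/E = (43 − 43.7878)² / 43.7878 = 0.014.

0.014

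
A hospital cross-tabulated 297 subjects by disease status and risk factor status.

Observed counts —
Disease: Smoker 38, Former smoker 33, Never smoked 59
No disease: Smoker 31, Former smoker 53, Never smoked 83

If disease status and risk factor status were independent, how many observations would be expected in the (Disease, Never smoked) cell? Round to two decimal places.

62.15

Row total (Disease) = 130; column total (Never smoked) = 142; grand total N = 297.
Expected count = (row total × column total) / N = 130 × 142 / 297 = 62.15.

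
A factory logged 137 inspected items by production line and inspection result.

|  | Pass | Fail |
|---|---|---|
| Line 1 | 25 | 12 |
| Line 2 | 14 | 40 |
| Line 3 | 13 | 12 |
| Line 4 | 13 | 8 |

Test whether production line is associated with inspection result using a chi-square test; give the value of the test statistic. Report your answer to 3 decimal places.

18.006

Row totals: 37, 54, 25, 21. Column totals: 65, 72. Grand total N = 137.
Expected counts (row total × column total / N):
  Line 1, Pass: 37×65/137 = 17.5547
  Line 1, Fail: 37×72/137 = 19.4453
  Line 2, Pass: 54×65/137 = 25.6204
  Line 2, Fail: 54×72/137 = 28.3796
  Line 3, Pass: 25×65/137 = 11.8613
  Line 3, Fail: 25×72/137 = 13.1387
  Line 4, Pass: 21×65/137 = 9.9635
  Line 4, Fail: 21×72/137 = 11.0365
Contributions (O − E)²/E:
  (25 − 17.5547)²/17.5547 = 3.1577
  (12 − 19.4453)²/19.4453 = 2.8507
  (14 − 25.6204)²/25.6204 = 5.2706
  (40 − 28.3796)²/28.3796 = 4.7581
  (13 − 11.8613)²/11.8613 = 0.1093
  (12 − 13.1387)²/13.1387 = 0.0987
  (13 − 9.9635)²/9.9635 = 0.9254
  (8 − 11.0365)²/11.0365 = 0.8354
χ² = 3.1577 + 2.8507 + 5.2706 + 4.7581 + 0.1093 + 0.0987 + 0.9254 + 0.8354 = 18.006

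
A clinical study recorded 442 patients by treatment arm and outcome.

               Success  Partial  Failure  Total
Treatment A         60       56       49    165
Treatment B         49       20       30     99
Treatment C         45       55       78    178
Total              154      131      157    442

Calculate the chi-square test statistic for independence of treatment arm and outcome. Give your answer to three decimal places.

Grand total N = 442.
Expected counts (row total × column total / N):
  Treatment A, Success: 165×154/442 = 57.4887
  Treatment A, Partial: 165×131/442 = 48.9027
  Treatment A, Failure: 165×157/442 = 58.6086
  Treatment B, Success: 99×154/442 = 34.4932
  Treatment B, Partial: 99×131/442 = 29.3416
  Treatment B, Failure: 99×157/442 = 35.1652
  Treatment C, Success: 178×154/442 = 62.0181
  Treatment C, Partial: 178×131/442 = 52.7557
  Treatment C, Failure: 178×157/442 = 63.2262
Contributions (O − E)²/E:
  (60 − 57.4887)²/57.4887 = 0.1097
  (56 − 48.9027)²/48.9027 = 1.0300
  (49 − 58.6086)²/58.6086 = 1.5753
  (49 − 34.4932)²/34.4932 = 6.1011
  (20 − 29.3416)²/29.3416 = 2.9741
  (30 − 35.1652)²/35.1652 = 0.7587
  (45 − 62.0181)²/62.0181 = 4.6699
  (55 − 52.7557)²/52.7557 = 0.0955
  (78 − 63.2262)²/63.2262 = 3.4521
χ² = 0.1097 + 1.0300 + 1.5753 + 6.1011 + 2.9741 + 0.7587 + 4.6699 + 0.0955 + 3.4521 = 20.766

20.766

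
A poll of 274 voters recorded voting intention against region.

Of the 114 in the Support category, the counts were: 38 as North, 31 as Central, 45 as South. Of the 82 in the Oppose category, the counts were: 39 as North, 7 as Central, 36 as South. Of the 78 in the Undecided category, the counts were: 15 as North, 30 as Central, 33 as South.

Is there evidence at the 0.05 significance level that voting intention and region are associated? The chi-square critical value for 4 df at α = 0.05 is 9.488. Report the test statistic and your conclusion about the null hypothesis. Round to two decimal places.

24.66; reject H₀

Row totals: 114, 82, 78. Column totals: 92, 68, 114. Grand total N = 274.
Expected counts (row total × column total / N):
  Support, North: 114×92/274 = 38.277
  Support, Central: 114×68/274 = 28.292
  Support, South: 114×114/274 = 47.431
  Oppose, North: 82×92/274 = 27.533
  Oppose, Central: 82×68/274 = 20.350
  Oppose, South: 82×114/274 = 34.117
  Undecided, North: 78×92/274 = 26.190
  Undecided, Central: 78×68/274 = 19.358
  Undecided, South: 78×114/274 = 32.453
Contributions (O − E)²/E:
  (38 − 38.277)²/38.277 = 0.0020
  (31 − 28.292)²/28.292 = 0.2592
  (45 − 47.431)²/47.431 = 0.1246
  (39 − 27.533)²/27.533 = 4.7758
  (7 − 20.350)²/20.350 = 8.7579
  (36 − 34.117)²/34.117 = 0.1039
  (15 − 26.190)²/26.190 = 4.7811
  (30 − 19.358)²/19.358 = 5.8504
  (33 − 32.453)²/32.453 = 0.0092
χ² = 0.0020 + 0.2592 + 0.1246 + 4.7758 + 8.7579 + 0.1039 + 4.7811 + 5.8504 + 0.0092 = 24.66
df = (3−1)(3−1) = 4. Since 24.66 > 9.488, reject the null hypothesis of independence at α = 0.05.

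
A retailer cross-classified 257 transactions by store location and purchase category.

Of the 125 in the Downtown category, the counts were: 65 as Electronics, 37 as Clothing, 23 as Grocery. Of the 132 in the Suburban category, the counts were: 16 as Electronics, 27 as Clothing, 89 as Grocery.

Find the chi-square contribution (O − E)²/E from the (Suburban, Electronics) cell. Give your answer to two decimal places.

15.76

Row total (Suburban) = 132; column total (Electronics) = 81; N = 257.
Expected count E = 132 × 81 / 257 = 41.603.
Contribution = (O − E)²/E = (16 − 41.603)² / 41.603 = 15.76.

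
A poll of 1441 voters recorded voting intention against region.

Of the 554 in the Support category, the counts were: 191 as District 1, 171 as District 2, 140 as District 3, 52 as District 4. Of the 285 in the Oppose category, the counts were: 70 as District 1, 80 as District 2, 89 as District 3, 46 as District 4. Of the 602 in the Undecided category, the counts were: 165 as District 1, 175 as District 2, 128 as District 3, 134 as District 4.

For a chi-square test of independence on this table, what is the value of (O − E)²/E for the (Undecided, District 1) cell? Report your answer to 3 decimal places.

0.945

Row total (Undecided) = 602; column total (District 1) = 426; N = 1441.
Expected count E = 602 × 426 / 1441 = 177.9681.
Contribution = (O − E)²/E = (165 − 177.9681)² / 177.9681 = 0.945.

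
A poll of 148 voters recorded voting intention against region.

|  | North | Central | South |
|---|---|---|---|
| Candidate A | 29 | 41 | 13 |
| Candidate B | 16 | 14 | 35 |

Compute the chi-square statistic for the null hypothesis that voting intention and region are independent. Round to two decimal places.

Row totals: 83, 65. Column totals: 45, 55, 48. Grand total N = 148.
Expected counts (row total × column total / N):
  Candidate A, North: 83×45/148 = 25.236
  Candidate A, Central: 83×55/148 = 30.845
  Candidate A, South: 83×48/148 = 26.919
  Candidate B, North: 65×45/148 = 19.764
  Candidate B, Central: 65×55/148 = 24.155
  Candidate B, South: 65×48/148 = 21.081
Contributions (O − E)²/E:
  (29 − 25.236)²/25.236 = 0.5614
  (41 − 30.845)²/30.845 = 3.3433
  (13 − 26.919)²/26.919 = 7.1971
  (16 − 19.764)²/19.764 = 0.7168
  (14 − 24.155)²/24.155 = 4.2693
  (35 − 21.081)²/21.081 = 9.1902
χ² = 0.5614 + 3.3433 + 7.1971 + 0.7168 + 4.2693 + 9.1902 = 25.28

25.28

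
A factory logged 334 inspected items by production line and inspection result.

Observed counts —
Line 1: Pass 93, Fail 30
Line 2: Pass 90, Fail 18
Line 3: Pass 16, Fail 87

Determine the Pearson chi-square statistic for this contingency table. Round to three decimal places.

121.404

Row totals: 123, 108, 103. Column totals: 199, 135. Grand total N = 334.
Expected counts (row total × column total / N):
  Line 1, Pass: 123×199/334 = 73.2844
  Line 1, Fail: 123×135/334 = 49.7156
  Line 2, Pass: 108×199/334 = 64.3473
  Line 2, Fail: 108×135/334 = 43.6527
  Line 3, Pass: 103×199/334 = 61.3683
  Line 3, Fail: 103×135/334 = 41.6317
Contributions (O − E)²/E:
  (93 − 73.2844)²/73.2844 = 5.3041
  (30 − 49.7156)²/49.7156 = 7.8186
  (90 − 64.3473)²/64.3473 = 10.2267
  (18 − 43.6527)²/43.6527 = 15.0749
  (16 − 61.3683)²/61.3683 = 33.5398
  (87 − 41.6317)²/41.6317 = 49.4403
χ² = 5.3041 + 7.8186 + 10.2267 + 15.0749 + 33.5398 + 49.4403 = 121.404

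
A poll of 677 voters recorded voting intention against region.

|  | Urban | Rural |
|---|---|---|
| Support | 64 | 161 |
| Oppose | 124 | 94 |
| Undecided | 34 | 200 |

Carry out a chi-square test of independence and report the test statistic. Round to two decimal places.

Row totals: 225, 218, 234. Column totals: 222, 455. Grand total N = 677.
Expected counts (row total × column total / N):
  Support, Urban: 225×222/677 = 73.781
  Support, Rural: 225×455/677 = 151.219
  Oppose, Urban: 218×222/677 = 71.486
  Oppose, Rural: 218×455/677 = 146.514
  Undecided, Urban: 234×222/677 = 76.733
  Undecided, Rural: 234×455/677 = 157.267
Contributions (O − E)²/E:
  (64 − 73.781)²/73.781 = 1.2966
  (161 − 151.219)²/151.219 = 0.6326
  (124 − 71.486)²/71.486 = 38.5771
  (94 − 146.514)²/146.514 = 18.8222
  (34 − 76.733)²/76.733 = 23.7982
  (200 − 157.267)²/157.267 = 11.6115
χ² = 1.2966 + 0.6326 + 38.5771 + 18.8222 + 23.7982 + 11.6115 = 94.74

94.74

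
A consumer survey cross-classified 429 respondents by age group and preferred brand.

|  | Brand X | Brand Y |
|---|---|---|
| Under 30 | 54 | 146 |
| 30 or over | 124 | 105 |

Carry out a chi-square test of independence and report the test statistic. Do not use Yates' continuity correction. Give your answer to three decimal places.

32.413

Row totals: 200, 229. Column totals: 178, 251. Grand total N = 429.
Expected counts (row total × column total / N):
  Under 30, Brand X: 200×178/429 = 82.9837
  Under 30, Brand Y: 200×251/429 = 117.0163
  30 or over, Brand X: 229×178/429 = 95.0163
  30 or over, Brand Y: 229×251/429 = 133.9837
Contributions (O − E)²/E:
  (54 − 82.9837)²/82.9837 = 10.1231
  (146 − 117.0163)²/117.0163 = 7.1790
  (124 − 95.0163)²/95.0163 = 8.8412
  (105 − 133.9837)²/133.9837 = 6.2698
χ² = 10.1231 + 7.1790 + 8.8412 + 6.2698 = 32.413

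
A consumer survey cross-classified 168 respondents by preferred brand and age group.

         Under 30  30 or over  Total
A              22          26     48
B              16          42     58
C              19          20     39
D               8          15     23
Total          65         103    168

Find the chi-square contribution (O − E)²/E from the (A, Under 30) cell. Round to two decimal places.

0.63

Row total (A) = 48; column total (Under 30) = 65; N = 168.
Expected count E = 48 × 65 / 168 = 18.571.
Contribution = (O − E)²/E = (22 − 18.571)² / 18.571 = 0.63.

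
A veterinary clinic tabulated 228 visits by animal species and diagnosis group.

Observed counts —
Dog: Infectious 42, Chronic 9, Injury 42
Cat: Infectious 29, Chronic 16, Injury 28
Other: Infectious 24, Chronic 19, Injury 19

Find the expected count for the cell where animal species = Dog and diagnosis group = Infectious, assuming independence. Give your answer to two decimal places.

38.75

Row total (Dog) = 93; column total (Infectious) = 95; grand total N = 228.
Expected count = (row total × column total) / N = 93 × 95 / 228 = 38.75.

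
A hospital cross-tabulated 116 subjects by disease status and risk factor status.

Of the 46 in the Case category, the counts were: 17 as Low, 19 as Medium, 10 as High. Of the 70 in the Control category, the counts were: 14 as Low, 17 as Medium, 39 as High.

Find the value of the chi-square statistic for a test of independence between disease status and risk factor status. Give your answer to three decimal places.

13.163

Row totals: 46, 70. Column totals: 31, 36, 49. Grand total N = 116.
Expected counts (row total × column total / N):
  Case, Low: 46×31/116 = 12.2931
  Case, Medium: 46×36/116 = 14.2759
  Case, High: 46×49/116 = 19.4310
  Control, Low: 70×31/116 = 18.7069
  Control, Medium: 70×36/116 = 21.7241
  Control, High: 70×49/116 = 29.5690
Contributions (O − E)²/E:
  (17 − 12.2931)²/12.2931 = 1.8022
  (19 − 14.2759)²/14.2759 = 1.5633
  (10 − 19.4310)²/19.4310 = 4.5774
  (14 − 18.7069)²/18.7069 = 1.1843
  (17 − 21.7241)²/21.7241 = 1.0273
  (39 − 29.5690)²/29.5690 = 3.0080
χ² = 1.8022 + 1.5633 + 4.5774 + 1.1843 + 1.0273 + 3.0080 = 13.163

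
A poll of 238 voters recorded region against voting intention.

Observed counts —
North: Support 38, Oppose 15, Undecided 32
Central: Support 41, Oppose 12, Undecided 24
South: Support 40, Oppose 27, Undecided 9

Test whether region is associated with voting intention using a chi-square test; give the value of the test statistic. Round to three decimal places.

Row totals: 85, 77, 76. Column totals: 119, 54, 65. Grand total N = 238.
Expected counts (row total × column total / N):
  North, Support: 85×119/238 = 42.5000
  North, Oppose: 85×54/238 = 19.2857
  North, Undecided: 85×65/238 = 23.2143
  Central, Support: 77×119/238 = 38.5000
  Central, Oppose: 77×54/238 = 17.4706
  Central, Undecided: 77×65/238 = 21.0294
  South, Support: 76×119/238 = 38.0000
  South, Oppose: 76×54/238 = 17.2437
  South, Undecided: 76×65/238 = 20.7563
Contributions (O − E)²/E:
  (38 − 42.5000)²/42.5000 = 0.4765
  (15 − 19.2857)²/19.2857 = 0.9524
  (32 − 23.2143)²/23.2143 = 3.3250
  (41 − 38.5000)²/38.5000 = 0.1623
  (12 − 17.4706)²/17.4706 = 1.7130
  (24 − 21.0294)²/21.0294 = 0.4196
  (40 − 38.0000)²/38.0000 = 0.1053
  (27 − 17.2437)²/17.2437 = 5.5200
  (9 − 20.7563)²/20.7563 = 6.6587
χ² = 0.4765 + 0.9524 + 3.3250 + 0.1623 + 1.7130 + 0.4196 + 0.1053 + 5.5200 + 6.6587 = 19.333

19.333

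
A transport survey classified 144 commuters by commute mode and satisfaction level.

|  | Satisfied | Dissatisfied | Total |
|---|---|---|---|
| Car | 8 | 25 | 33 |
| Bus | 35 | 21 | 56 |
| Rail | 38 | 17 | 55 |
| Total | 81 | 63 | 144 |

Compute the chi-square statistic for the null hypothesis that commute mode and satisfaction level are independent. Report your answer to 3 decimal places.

18.312

Grand total N = 144.
Expected counts (row total × column total / N):
  Car, Satisfied: 33×81/144 = 18.5625
  Car, Dissatisfied: 33×63/144 = 14.4375
  Bus, Satisfied: 56×81/144 = 31.5000
  Bus, Dissatisfied: 56×63/144 = 24.5000
  Rail, Satisfied: 55×81/144 = 30.9375
  Rail, Dissatisfied: 55×63/144 = 24.0625
Contributions (O − E)²/E:
  (8 − 18.5625)²/18.5625 = 6.0103
  (25 − 14.4375)²/14.4375 = 7.7275
  (35 − 31.5000)²/31.5000 = 0.3889
  (21 − 24.5000)²/24.5000 = 0.5000
  (38 − 30.9375)²/30.9375 = 1.6122
  (17 − 24.0625)²/24.0625 = 2.0729
χ² = 6.0103 + 7.7275 + 0.3889 + 0.5000 + 1.6122 + 2.0729 = 18.312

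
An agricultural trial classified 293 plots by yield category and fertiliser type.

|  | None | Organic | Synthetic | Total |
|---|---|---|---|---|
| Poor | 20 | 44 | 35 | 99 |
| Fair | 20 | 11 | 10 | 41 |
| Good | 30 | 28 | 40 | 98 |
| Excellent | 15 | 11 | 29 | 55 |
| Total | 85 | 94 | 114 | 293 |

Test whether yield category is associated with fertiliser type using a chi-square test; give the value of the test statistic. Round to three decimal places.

21.597

Grand total N = 293.
Expected counts (row total × column total / N):
  Poor, None: 99×85/293 = 28.72014
  Poor, Organic: 99×94/293 = 31.76109
  Poor, Synthetic: 99×114/293 = 38.51877
  Fair, None: 41×85/293 = 11.89420
  Fair, Organic: 41×94/293 = 13.15358
  Fair, Synthetic: 41×114/293 = 15.95222
  Good, None: 98×85/293 = 28.43003
  Good, Organic: 98×94/293 = 31.44027
  Good, Synthetic: 98×114/293 = 38.12969
  Excellent, None: 55×85/293 = 15.95563
  Excellent, Organic: 55×94/293 = 17.64505
  Excellent, Synthetic: 55×114/293 = 21.39932
Contributions (O − E)²/E:
  (20 − 28.72014)²/28.72014 = 2.6476
  (44 − 31.76109)²/31.76109 = 4.7162
  (35 − 38.51877)²/38.51877 = 0.3214
  (20 − 11.89420)²/11.89420 = 5.5240
  (11 − 13.15358)²/13.15358 = 0.3526
  (10 − 15.95222)²/15.95222 = 2.2209
  (30 − 28.43003)²/28.43003 = 0.0867
  (28 − 31.44027)²/31.44027 = 0.3764
  (40 − 38.12969)²/38.12969 = 0.0917
  (15 − 15.95563)²/15.95563 = 0.0572
  (11 − 17.64505)²/17.64505 = 2.5025
  (29 − 21.39932)²/21.39932 = 2.6996
χ² = 2.6476 + 4.7162 + 0.3214 + 5.5240 + 0.3526 + 2.2209 + 0.0867 + 0.3764 + 0.0917 + 0.0572 + 2.5025 + 2.6996 = 21.597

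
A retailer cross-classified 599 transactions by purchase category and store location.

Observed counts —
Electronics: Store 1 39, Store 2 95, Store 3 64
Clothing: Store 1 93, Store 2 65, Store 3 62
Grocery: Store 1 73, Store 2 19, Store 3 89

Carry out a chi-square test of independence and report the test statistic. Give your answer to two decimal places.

76.05

Row totals: 198, 220, 181. Column totals: 205, 179, 215. Grand total N = 599.
Expected counts (row total × column total / N):
  Electronics, Store 1: 198×205/599 = 67.763
  Electronics, Store 2: 198×179/599 = 59.169
  Electronics, Store 3: 198×215/599 = 71.068
  Clothing, Store 1: 220×205/599 = 75.292
  Clothing, Store 2: 220×179/599 = 65.743
  Clothing, Store 3: 220×215/599 = 78.965
  Grocery, Store 1: 181×205/599 = 61.945
  Grocery, Store 2: 181×179/599 = 54.088
  Grocery, Store 3: 181×215/599 = 64.967
Contributions (O − E)²/E:
  (39 − 67.763)²/67.763 = 12.2089
  (95 − 59.169)²/59.169 = 21.6982
  (64 − 71.068)²/71.068 = 0.7029
  (93 − 75.292)²/75.292 = 4.1648
  (65 − 65.743)²/65.743 = 0.0084
  (62 − 78.965)²/78.965 = 3.6448
  (73 − 61.945)²/61.945 = 1.9729
  (19 − 54.088)²/54.088 = 22.7623
  (89 − 64.967)²/64.967 = 8.8904
χ² = 12.2089 + 21.6982 + 0.7029 + 4.1648 + 0.0084 + 3.6448 + 1.9729 + 22.7623 + 8.8904 = 76.05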